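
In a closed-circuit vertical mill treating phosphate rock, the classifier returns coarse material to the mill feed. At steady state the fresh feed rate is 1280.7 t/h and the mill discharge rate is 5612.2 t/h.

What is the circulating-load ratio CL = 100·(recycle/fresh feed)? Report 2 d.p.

CL = 338.21 %

M = F + R at steady state, so:
R = M − F = 5612.2 − 1280.7 = 4331.5 t/h
CL = 100·R/F = 100·4331.5/1280.7 = 338.21 %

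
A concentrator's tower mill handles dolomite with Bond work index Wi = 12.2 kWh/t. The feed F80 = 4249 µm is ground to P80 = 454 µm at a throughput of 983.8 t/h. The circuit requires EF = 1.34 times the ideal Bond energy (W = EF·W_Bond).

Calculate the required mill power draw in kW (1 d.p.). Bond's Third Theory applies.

P = 5080.9 kW

W_Bond = 10·Wi·(1/√P₈₀ − 1/√F₈₀)
W = 10·12.2·(1/√454 − 1/√4249) = 10·12.2·(0.031591) = 3.8541 kWh/t
With EF = 1.34: W = 3.8541·1.34 = 5.1645 kWh/t
Mill draw = 5.1645 × 983.8 = 5080.9 kW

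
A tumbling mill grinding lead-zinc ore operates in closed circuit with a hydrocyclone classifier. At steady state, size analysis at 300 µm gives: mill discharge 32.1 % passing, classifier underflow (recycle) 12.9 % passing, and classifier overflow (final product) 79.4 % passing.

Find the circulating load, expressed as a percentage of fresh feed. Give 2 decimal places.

Let r = R/F. Size balance at 300 µm:
Fd + Rd = Ru + Fo ⇒ R/F = (o−d)/(d−u)
r = (79.4 − 32.1)/(32.1 − 12.9) = 47.3/19.2 = 2.4635
CL = 100·r = 246.35 %

CL = 246.35 %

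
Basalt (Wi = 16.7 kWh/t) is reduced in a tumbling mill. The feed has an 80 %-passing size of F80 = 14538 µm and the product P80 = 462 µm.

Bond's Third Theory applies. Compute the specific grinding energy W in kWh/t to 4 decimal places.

W = 6.3845 kWh/t

Bond: W = 10·Wi·(1/√P80 − 1/√F80)
1/√462 = 0.046524;  1/√14538 = 0.008294
W = 10·16.7·(0.046524 − 0.008294) = 6.3845 kWh/t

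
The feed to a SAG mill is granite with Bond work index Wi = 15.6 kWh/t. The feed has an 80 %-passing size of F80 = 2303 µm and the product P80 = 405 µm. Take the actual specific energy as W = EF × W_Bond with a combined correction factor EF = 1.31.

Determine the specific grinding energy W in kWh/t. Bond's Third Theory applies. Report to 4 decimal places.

W = 10 Wi (P80^-0.5 − F80^-0.5)
1/√405 = 0.049690;  1/√2303 = 0.020838
W = 10·15.6·(0.049690 − 0.020838) = 4.5010 kWh/t
Corrected W = EF·W_Bond = 1.31·4.5010 = 5.8963 kWh/t

W = 5.8963 kWh/t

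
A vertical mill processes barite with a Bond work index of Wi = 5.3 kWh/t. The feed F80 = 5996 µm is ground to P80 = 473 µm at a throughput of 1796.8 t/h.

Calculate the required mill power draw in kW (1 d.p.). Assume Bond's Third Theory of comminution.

P = 3148.9 kW

W = 10·Wi·[P80^(−½) − F80^(−½)]
W = 10·5.3·(1/√473 − 1/√5996) = 10·5.3·(0.033066) = 1.7525 kWh/t
P_mill = W·ṁ = 1.7525·1796.8 = 3148.9 kW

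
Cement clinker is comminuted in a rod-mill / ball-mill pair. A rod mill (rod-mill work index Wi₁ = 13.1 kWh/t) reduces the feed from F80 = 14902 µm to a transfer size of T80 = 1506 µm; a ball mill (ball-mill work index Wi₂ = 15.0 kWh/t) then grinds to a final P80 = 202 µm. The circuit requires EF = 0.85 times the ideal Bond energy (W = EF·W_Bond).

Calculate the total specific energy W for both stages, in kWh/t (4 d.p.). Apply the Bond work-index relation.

W = 10 Wi / √P80 − 10 Wi / √F80
Stage 1 (14902→1506 µm, Wi₁=13.1): W₁ = 10·13.1·(0.025768 − 0.008192) = 2.3025 kWh/t
Stage 2 (1506→202 µm, Wi₂=15.0): W₂ = 10·15.0·(0.070360 − 0.025768) = 6.6887 kWh/t
W = W₁ + W₂ = 2.3025 + 6.6887 = 8.9912 kWh/t
Apply correction: 8.9912 × 0.85 = 7.6426 kWh/t

W = 7.6426 kWh/t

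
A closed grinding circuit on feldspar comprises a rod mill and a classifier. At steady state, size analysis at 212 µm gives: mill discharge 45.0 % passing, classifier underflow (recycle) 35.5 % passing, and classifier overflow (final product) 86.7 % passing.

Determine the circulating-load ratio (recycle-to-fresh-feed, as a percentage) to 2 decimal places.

Balance %-passing 212 µm (r = R/F):
(1+r)d = ru + o → r = (o−d)/(d−u)
r = (86.7 − 45.0)/(45.0 − 35.5) = 41.7/9.5 = 4.3895
CL = 100·r = 438.95 %

CL = 438.95 %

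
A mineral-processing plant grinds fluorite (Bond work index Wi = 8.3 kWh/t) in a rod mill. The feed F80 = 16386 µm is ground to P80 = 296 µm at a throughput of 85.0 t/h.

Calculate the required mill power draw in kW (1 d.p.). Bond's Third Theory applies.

P = 354.9 kW

Bond: W = 10·Wi·(1/√P80 − 1/√F80)
W = 10·8.3·(1/√296 − 1/√16386) = 10·8.3·(0.050312) = 4.1759 kWh/t
P = W·T = 4.1759·85.0 = 354.9 kW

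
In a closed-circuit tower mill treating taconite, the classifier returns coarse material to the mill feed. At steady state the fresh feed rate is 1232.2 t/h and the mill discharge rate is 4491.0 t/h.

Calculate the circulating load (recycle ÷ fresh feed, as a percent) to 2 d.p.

CL = 264.47 %

Discharge = new feed + return, hence
R = M − F = 4491.0 − 1232.2 = 3258.8 t/h
CL = 100·R/F = 100·3258.8/1232.2 = 264.47 %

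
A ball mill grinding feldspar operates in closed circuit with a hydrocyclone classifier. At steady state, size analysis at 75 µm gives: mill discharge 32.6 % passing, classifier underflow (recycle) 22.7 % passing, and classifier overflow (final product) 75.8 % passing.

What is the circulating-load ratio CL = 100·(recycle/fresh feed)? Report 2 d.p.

Classifier node, passing 75 µm:
r = (o − d)/(d − u)
r = (75.8 − 32.6)/(32.6 − 22.7) = 43.2/9.9 = 4.3636
CL = 100·r = 436.36 %

CL = 436.36 %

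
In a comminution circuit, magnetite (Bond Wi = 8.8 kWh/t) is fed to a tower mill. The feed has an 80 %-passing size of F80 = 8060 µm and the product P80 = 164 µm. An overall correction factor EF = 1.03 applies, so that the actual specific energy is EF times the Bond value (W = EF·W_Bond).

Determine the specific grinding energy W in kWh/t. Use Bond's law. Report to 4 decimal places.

W = 6.0682 kWh/t

W = 10·Wi·[P80^(−½) − F80^(−½)]
1/√164 = 0.078087;  1/√8060 = 0.011139
W = 10·8.8·(0.078087 − 0.011139) = 5.8914 kWh/t
Corrected W = EF·W_Bond = 1.03·5.8914 = 6.0682 kWh/t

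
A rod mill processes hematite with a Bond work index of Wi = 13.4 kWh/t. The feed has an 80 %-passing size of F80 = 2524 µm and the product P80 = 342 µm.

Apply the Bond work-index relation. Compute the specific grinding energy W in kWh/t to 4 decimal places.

W = 4.5787 kWh/t

Bond: W = 10·Wi·(1/√P80 − 1/√F80)
1/√342 = 0.054074;  1/√2524 = 0.019905
W = 10·13.4·(0.054074 − 0.019905) = 4.5787 kWh/t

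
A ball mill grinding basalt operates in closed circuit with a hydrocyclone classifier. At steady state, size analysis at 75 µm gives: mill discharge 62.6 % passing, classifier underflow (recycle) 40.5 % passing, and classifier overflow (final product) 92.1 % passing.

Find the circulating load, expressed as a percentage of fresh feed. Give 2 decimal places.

Mass balance on the −75 µm fraction:
(1+r)d = ru + o → r = (o−d)/(d−u)
r = (92.1 − 62.6)/(62.6 − 40.5) = 29.5/22.1 = 1.3348
CL = 100·r = 133.48 %

CL = 133.48 %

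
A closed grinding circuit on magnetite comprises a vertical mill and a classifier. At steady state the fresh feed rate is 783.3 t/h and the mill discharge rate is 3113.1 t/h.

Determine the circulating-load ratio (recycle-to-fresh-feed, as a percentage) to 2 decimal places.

Mill node: discharge = fresh + recycle.
R = M − F = 3113.1 − 783.3 = 2329.8 t/h
CL = 100·R/F = 100·2329.8/783.3 = 297.43 %

CL = 297.43 %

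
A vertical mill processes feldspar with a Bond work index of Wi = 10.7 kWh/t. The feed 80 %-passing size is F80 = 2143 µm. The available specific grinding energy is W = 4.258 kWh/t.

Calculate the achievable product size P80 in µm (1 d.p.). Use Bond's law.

W_Bond = 10·Wi·(1/√P₈₀ − 1/√F₈₀)
P80^(−½) = W/(10 Wi) + F80^(−½)
  = 4.2580/(10·10.7) + 1/√2143 = 0.039794 + 0.021602 = 0.061396
P80 = (1/0.061396)² = 16.2877² = 265.29 µm

P80 = 265.3 µm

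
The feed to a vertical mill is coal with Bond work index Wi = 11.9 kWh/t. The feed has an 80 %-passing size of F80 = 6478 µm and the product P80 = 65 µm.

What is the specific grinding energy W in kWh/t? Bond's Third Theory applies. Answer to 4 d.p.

W = 10 Wi (1/√P80 − 1/√F80)  [Bond]
1/√65 = 0.124035;  1/√6478 = 0.012425
W = 10·11.9·(0.124035 − 0.012425) = 13.2816 kWh/t

W = 13.2816 kWh/t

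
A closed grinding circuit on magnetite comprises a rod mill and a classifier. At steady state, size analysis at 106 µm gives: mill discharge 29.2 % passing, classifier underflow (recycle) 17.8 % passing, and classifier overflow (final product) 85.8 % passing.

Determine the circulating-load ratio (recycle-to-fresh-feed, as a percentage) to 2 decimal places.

CL = 496.49 %

Mass balance on the −106 µm fraction:
r = (o − d)/(d − u)
r = (85.8 − 29.2)/(29.2 − 17.8) = 56.6/11.4 = 4.9649
CL = 100·r = 496.49 %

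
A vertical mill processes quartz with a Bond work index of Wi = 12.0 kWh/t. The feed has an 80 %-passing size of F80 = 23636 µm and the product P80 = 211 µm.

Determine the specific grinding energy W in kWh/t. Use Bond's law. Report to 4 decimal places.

W = 10·Wi·[P80^(−½) − F80^(−½)]
1/√211 = 0.068843;  1/√23636 = 0.006504
W = 10·12.0·(0.068843 − 0.006504) = 7.4806 kWh/t

W = 7.4806 kWh/t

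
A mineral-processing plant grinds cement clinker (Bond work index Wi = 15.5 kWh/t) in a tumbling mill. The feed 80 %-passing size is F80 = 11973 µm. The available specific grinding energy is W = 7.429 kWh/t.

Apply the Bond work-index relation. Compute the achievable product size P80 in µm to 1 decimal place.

Bond: W = 10·Wi·(1/√P80 − 1/√F80)
⇒ 1/√P80 = W/(10 Wi) + 1/√F80
  = 7.4290/(10·15.5) + 1/√11973 = 0.047929 + 0.009139 = 0.057068
P80 = (1/0.057068)² = 17.5229² = 307.05 µm

P80 = 307.1 µm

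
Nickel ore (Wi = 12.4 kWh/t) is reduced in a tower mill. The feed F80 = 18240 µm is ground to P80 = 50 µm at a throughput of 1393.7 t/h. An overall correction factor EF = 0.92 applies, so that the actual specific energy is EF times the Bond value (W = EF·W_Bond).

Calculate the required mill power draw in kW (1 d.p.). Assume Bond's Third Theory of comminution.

W = 10·Wi·(P80^(-½) − F80^(-½))
W = 10·12.4·(1/√50 − 1/√18240) = 10·12.4·(0.134017) = 16.6181 kWh/t
Apply correction: 16.6181 × 0.92 = 15.2887 kWh/t
Mill draw = 15.2887 × 1393.7 = 21307.8 kW

P = 21307.8 kW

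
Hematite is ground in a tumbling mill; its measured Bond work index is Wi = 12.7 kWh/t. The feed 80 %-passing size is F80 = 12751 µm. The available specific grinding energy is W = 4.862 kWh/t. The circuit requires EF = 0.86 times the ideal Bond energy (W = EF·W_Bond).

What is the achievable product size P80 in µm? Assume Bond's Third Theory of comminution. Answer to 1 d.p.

W = 10·Wi·[P80^(−½) − F80^(−½)]
W_Bond = W / EF = 4.862 / 0.86 = 5.6535 kWh/t
⇒ 1/√P80 = W_Bond/(10·Wi) + 1/√F80
  = 5.6535/(10·12.7) + 1/√12751 = 0.044516 + 0.008856 = 0.053371
P80 = (1/0.053371)² = 18.7366² = 351.06 µm

P80 = 351.1 µm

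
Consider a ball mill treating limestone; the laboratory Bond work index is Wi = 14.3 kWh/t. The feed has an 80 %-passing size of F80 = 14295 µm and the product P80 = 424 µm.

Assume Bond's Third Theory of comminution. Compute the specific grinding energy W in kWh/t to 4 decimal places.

W = 5.7487 kWh/t

W = 10 Wi (1/√P80 − 1/√F80)  [Bond]
1/√424 = 0.048564;  1/√14295 = 0.008364
W = 10·14.3·(0.048564 − 0.008364) = 5.7487 kWh/t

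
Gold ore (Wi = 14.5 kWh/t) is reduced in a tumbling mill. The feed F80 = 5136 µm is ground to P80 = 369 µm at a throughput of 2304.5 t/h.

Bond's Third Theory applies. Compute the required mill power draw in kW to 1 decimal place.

W = 10 Wi (P80^-0.5 − F80^-0.5)
W = 10·14.5·(1/√369 − 1/√5136) = 10·14.5·(0.038104) = 5.5251 kWh/t
Mill draw = 5.5251 × 2304.5 = 12732.6 kW

P = 12732.6 kW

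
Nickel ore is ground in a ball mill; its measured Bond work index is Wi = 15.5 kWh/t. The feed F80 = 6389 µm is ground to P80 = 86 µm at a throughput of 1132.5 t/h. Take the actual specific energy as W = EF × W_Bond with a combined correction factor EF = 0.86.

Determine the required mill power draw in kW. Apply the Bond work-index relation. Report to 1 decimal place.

P = 14390.0 kW

W = 10·Wi·[P80^(−½) − F80^(−½)]
W = 10·15.5·(1/√86 − 1/√6389) = 10·15.5·(0.095322) = 14.7749 kWh/t
With EF = 0.86: W = 14.7749·0.86 = 12.7064 kWh/t
P_mill = W·ṁ = 12.7064·1132.5 = 14390.0 kW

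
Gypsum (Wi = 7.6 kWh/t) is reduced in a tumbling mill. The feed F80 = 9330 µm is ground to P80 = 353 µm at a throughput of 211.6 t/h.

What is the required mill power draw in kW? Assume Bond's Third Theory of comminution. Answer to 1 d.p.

P = 689.4 kW

W = 10 Wi (1/√P80 − 1/√F80)  [Bond]
W = 10·7.6·(1/√353 − 1/√9330) = 10·7.6·(0.042872) = 3.2583 kWh/t
Power = W × throughput = 3.2583 kWh/t × 211.6 t/h = 689.4 kW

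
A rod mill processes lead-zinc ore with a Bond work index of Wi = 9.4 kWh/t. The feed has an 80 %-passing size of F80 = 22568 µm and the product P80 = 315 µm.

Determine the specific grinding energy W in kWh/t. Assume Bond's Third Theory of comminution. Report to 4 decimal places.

W = 4.6706 kWh/t

W = 10·Wi·(P80^(-½) − F80^(-½))
1/√315 = 0.056344;  1/√22568 = 0.006657
W = 10·9.4·(0.056344 − 0.006657) = 4.6706 kWh/t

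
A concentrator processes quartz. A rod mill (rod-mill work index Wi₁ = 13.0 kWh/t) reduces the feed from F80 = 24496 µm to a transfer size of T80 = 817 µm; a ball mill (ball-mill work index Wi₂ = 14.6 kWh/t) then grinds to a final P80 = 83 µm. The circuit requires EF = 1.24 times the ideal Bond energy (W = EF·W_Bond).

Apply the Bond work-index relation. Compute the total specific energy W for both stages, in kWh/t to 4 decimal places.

W = 18.1477 kWh/t

W_Bond = 10·Wi·(1/√P₈₀ − 1/√F₈₀)
Stage 1 (24496→817 µm, Wi₁=13.0): W₁ = 10·13.0·(0.034986 − 0.006389) = 3.7175 kWh/t
Stage 2 (817→83 µm, Wi₂=14.6): W₂ = 10·14.6·(0.109764 − 0.034986) = 10.9177 kWh/t
W = W₁ + W₂ = 3.7175 + 10.9177 = 14.6352 kWh/t
W_actual = 1.24 × 14.6352 = 18.1477 kWh/t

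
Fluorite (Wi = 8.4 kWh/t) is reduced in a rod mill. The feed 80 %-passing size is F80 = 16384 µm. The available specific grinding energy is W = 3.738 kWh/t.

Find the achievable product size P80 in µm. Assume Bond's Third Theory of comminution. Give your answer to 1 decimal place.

Bond:  W = 10 Wi (1/√P − 1/√F)
⇒ 1/√P80 = W/(10·Wi) + 1/√F80
  = 3.7380/(10·8.4) + 1/√16384 = 0.044500 + 0.007812 = 0.052312
P80 = (1/0.052312)² = 19.1159² = 365.42 µm

P80 = 365.4 µm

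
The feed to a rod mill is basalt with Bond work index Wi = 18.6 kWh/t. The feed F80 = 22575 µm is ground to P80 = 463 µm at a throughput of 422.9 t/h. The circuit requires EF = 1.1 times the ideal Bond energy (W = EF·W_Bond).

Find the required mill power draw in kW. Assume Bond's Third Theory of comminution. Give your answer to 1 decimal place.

W = 10 Wi / √P80 − 10 Wi / √F80
W = 10·18.6·(1/√463 − 1/√22575) = 10·18.6·(0.039818) = 7.4062 kWh/t
With EF = 1.1: W = 7.4062·1.1 = 8.1468 kWh/t
Power = W × throughput = 8.1468 kWh/t × 422.9 t/h = 3445.3 kW

P = 3445.3 kW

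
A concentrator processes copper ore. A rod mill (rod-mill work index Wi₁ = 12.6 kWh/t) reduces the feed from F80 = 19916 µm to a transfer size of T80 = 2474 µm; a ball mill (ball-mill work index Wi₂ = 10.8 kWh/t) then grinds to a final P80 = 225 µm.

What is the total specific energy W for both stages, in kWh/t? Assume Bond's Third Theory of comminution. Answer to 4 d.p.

W = 10 Wi / √P80 − 10 Wi / √F80
Stage 1 (19916→2474 µm, Wi₁=12.6): W₁ = 10·12.6·(0.020105 − 0.007086) = 1.6404 kWh/t
Stage 2 (2474→225 µm, Wi₂=10.8): W₂ = 10·10.8·(0.066667 − 0.020105) = 5.0287 kWh/t
W = W₁ + W₂ = 1.6404 + 5.0287 = 6.6691 kWh/t

W = 6.6691 kWh/t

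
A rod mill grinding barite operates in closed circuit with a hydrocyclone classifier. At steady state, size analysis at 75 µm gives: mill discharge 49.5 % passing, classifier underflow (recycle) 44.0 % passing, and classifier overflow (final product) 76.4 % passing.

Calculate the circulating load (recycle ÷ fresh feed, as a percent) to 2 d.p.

Mass balance on the −75 µm fraction:
d + r·d = r·u + o → r(d−u) = o−d
r = (76.4 − 49.5)/(49.5 − 44.0) = 26.9/5.5 = 4.8909
CL = 100·r = 489.09 %

CL = 489.09 %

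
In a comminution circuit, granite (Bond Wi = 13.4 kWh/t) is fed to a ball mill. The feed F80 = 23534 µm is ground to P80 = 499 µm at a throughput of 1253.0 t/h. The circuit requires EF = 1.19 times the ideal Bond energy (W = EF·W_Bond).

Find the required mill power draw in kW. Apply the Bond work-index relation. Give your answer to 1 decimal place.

P = 7642.0 kW

Bond: W = 10·Wi·(1/√P80 − 1/√F80)
W = 10·13.4·(1/√499 − 1/√23534) = 10·13.4·(0.038248) = 5.1252 kWh/t
Corrected W = EF·W_Bond = 1.19·5.1252 = 6.0990 kWh/t
Power = W × throughput = 6.0990 kWh/t × 1253.0 t/h = 7642.0 kW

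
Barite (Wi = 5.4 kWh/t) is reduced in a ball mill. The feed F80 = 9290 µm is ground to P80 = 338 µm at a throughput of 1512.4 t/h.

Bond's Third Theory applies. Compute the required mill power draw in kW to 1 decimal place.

Bond: W = 10·Wi·(1/√P80 − 1/√F80)
W = 10·5.4·(1/√338 − 1/√9290) = 10·5.4·(0.044018) = 2.3770 kWh/t
P_mill = W·ṁ = 2.3770·1512.4 = 3594.9 kW

P = 3594.9 kW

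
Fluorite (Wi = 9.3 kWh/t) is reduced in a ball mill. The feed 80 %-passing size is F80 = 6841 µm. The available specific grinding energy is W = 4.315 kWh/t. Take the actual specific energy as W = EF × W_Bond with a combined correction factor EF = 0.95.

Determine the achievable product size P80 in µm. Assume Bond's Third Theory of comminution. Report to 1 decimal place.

W = 10·Wi·[P80^(−½) − F80^(−½)]
W_Bond = W / EF = 4.315 / 0.95 = 4.5421 kWh/t
⇒ 1/√P80 = W_Bond/(10·Wi) + 1/√F80
  = 4.5421/(10·9.3) + 1/√6841 = 0.048840 + 0.012090 = 0.060930
P80 = (1/0.060930)² = 16.4122² = 269.36 µm

P80 = 269.4 µm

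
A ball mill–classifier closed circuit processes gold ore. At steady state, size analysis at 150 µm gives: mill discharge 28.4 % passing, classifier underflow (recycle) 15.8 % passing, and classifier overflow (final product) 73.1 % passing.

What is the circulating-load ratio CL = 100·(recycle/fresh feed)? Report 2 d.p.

Mass balance on the −150 µm fraction:
Fd + Rd = Ru + Fo ⇒ R/F = (o−d)/(d−u)
r = (73.1 − 28.4)/(28.4 − 15.8) = 44.7/12.6 = 3.5476
CL = 100·r = 354.76 %

CL = 354.76 %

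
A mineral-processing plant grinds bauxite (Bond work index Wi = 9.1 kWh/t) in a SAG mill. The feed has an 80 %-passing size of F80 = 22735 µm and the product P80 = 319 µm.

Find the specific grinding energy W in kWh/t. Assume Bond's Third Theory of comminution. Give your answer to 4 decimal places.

W = 4.4915 kWh/t

W = 10 Wi (P80^-0.5 − F80^-0.5)
1/√319 = 0.055989;  1/√22735 = 0.006632
W = 10·9.1·(0.055989 − 0.006632) = 4.4915 kWh/t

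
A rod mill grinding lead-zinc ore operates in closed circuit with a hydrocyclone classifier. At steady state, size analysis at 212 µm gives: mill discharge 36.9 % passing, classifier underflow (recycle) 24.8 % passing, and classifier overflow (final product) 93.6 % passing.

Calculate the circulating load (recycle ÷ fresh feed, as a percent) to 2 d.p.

CL = 468.60 %

Classifier node, passing 212 µm:
d + r·d = r·u + o → r(d−u) = o−d
r = (93.6 − 36.9)/(36.9 − 24.8) = 56.7/12.1 = 4.6860
CL = 100·r = 468.60 %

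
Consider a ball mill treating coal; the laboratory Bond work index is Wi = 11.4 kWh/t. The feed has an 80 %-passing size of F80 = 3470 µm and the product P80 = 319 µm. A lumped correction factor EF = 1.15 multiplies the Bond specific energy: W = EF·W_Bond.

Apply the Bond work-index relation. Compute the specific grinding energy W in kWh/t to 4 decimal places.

W = 10 Wi / √P80 − 10 Wi / √F80
1/√319 = 0.055989;  1/√3470 = 0.016976
W = 10·11.4·(0.055989 − 0.016976) = 4.4475 kWh/t
With EF = 1.15: W = 4.4475·1.15 = 5.1146 kWh/t

W = 5.1146 kWh/t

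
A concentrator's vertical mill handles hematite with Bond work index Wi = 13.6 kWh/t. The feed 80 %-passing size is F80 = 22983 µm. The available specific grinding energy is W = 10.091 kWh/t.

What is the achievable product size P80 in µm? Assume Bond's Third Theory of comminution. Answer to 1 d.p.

P80 = 153.2 µm

W = 10·Wi·(P80^(-½) − F80^(-½))
1/√P80 = 1/√F80 + W/(10·Wi)
  = 10.0910/(10·13.6) + 1/√22983 = 0.074199 + 0.006596 = 0.080795
P80 = (1/0.080795)² = 12.3770² = 153.19 µm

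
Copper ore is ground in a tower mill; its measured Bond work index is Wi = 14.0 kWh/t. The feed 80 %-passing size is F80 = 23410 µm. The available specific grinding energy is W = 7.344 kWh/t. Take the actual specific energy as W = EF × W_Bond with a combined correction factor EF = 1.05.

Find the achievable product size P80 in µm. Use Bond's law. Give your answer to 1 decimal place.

P80 = 313.3 µm

W = 10 Wi / √P80 − 10 Wi / √F80
W_Bond = W / EF = 7.344 / 1.05 = 6.9943 kWh/t
P80^-0.5 = F80^-0.5 + W_Bond/(10 Wi)
  = 6.9943/(10·14.0) + 1/√23410 = 0.049959 + 0.006536 = 0.056495
P80 = (1/0.056495)² = 17.7007² = 313.31 µm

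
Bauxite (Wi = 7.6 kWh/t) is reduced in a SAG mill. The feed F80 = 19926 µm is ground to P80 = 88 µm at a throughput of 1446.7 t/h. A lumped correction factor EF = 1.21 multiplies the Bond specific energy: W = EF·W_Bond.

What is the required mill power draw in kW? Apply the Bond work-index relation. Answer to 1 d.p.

W = 10 Wi (P80^-0.5 − F80^-0.5)
W = 10·7.6·(1/√88 − 1/√19926) = 10·7.6·(0.099516) = 7.5632 kWh/t
Corrected W = EF·W_Bond = 1.21·7.5632 = 9.1515 kWh/t
P_mill = W·ṁ = 9.1515·1446.7 = 13239.5 kW

P = 13239.5 kW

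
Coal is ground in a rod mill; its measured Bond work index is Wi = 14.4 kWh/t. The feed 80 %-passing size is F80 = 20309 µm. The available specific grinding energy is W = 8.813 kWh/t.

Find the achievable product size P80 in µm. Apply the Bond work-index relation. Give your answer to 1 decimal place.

W = 10 Wi (P80^-0.5 − F80^-0.5)
⇒ 1/√P80 = W/(10 Wi) + 1/√F80
  = 8.8130/(10·14.4) + 1/√20309 = 0.061201 + 0.007017 = 0.068218
P80 = (1/0.068218)² = 14.6588² = 214.88 µm

P80 = 214.9 µm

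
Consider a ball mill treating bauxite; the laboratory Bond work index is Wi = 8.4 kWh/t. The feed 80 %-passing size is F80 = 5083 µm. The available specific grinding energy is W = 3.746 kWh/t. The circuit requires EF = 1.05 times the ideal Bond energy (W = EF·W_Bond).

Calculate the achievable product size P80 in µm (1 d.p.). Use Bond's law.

W = 10 Wi (1/√P80 − 1/√F80)  [Bond]
W_Bond = W / EF = 3.746 / 1.05 = 3.5676 kWh/t
⇒ 1/√P80 = W_Bond/(10 Wi) + 1/√F80
  = 3.5676/(10·8.4) + 1/√5083 = 0.042472 + 0.014026 = 0.056498
P80 = (1/0.056498)² = 17.6998² = 313.28 µm

P80 = 313.3 µm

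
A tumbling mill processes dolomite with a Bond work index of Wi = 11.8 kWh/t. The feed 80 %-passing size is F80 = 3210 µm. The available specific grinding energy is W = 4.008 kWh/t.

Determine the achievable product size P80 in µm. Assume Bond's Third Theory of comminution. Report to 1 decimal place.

W = 10·Wi·[P80^(−½) − F80^(−½)]
⇒ 1/√P80 = W/(10·Wi) + 1/√F80
  = 4.0080/(10·11.8) + 1/√3210 = 0.033966 + 0.017650 = 0.051616
P80 = (1/0.051616)² = 19.3738² = 375.34 µm

P80 = 375.3 µm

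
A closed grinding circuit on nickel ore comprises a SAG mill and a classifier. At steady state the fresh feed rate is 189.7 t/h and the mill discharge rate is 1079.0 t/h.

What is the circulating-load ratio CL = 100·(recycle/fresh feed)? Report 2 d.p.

CL = 468.79 %

Discharge = new feed + return, hence
R = M − F = 1079.0 − 189.7 = 889.3 t/h
CL = 100·R/F = 100·889.3/189.7 = 468.79 %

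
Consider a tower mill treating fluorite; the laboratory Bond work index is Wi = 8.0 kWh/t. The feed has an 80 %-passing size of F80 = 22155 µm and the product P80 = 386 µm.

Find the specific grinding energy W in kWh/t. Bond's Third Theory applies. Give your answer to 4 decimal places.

W = 3.5344 kWh/t

Bond: W = 10·Wi·(1/√P80 − 1/√F80)
1/√386 = 0.050899;  1/√22155 = 0.006718
W = 10·8.0·(0.050899 − 0.006718) = 3.5344 kWh/t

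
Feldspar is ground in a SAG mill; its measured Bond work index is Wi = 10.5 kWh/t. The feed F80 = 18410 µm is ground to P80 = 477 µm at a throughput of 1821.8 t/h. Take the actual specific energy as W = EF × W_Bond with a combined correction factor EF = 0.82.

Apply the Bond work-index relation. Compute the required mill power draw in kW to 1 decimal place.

W = 10·Wi·(P80^(-½) − F80^(-½))
W = 10·10.5·(1/√477 − 1/√18410) = 10·10.5·(0.038417) = 4.0338 kWh/t
Corrected W = EF·W_Bond = 0.82·4.0338 = 3.3077 kWh/t
P = W·T = 3.3077·1821.8 = 6025.9 kW

P = 6025.9 kW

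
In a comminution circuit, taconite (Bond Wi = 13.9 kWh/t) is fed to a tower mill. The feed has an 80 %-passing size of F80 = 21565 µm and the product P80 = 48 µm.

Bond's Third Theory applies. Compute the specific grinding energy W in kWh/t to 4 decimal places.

W_Bond = 10·Wi·(1/√P₈₀ − 1/√F₈₀)
1/√48 = 0.144338;  1/√21565 = 0.006810
W = 10·13.9·(0.144338 − 0.006810) = 19.1164 kWh/t

W = 19.1164 kWh/t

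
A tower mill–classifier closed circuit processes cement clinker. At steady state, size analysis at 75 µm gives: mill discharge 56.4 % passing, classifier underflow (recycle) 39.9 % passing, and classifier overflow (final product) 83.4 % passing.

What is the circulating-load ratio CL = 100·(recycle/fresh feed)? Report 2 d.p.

Mass balance on the −75 µm fraction:
d + r·d = r·u + o → r(d−u) = o−d
r = (83.4 − 56.4)/(56.4 − 39.9) = 27.0/16.5 = 1.6364
CL = 100·r = 163.64 %

CL = 163.64 %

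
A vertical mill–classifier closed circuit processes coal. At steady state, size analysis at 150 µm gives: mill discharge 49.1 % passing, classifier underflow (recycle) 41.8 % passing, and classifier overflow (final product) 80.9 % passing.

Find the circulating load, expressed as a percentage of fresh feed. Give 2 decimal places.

CL = 435.62 %

Mass balance on the −150 µm fraction:
(1+r)d = ru + o → r = (o−d)/(d−u)
r = (80.9 − 49.1)/(49.1 − 41.8) = 31.8/7.3 = 4.3562
CL = 100·r = 435.62 %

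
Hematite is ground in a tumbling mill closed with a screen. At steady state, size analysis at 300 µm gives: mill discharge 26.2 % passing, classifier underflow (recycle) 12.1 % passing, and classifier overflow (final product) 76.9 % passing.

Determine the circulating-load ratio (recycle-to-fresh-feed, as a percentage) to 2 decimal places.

CL = 359.57 %

Balance %-passing 300 µm (r = R/F):
d + r·d = r·u + o → r(d−u) = o−d
r = (76.9 − 26.2)/(26.2 − 12.1) = 50.7/14.1 = 3.5957
CL = 100·r = 359.57 %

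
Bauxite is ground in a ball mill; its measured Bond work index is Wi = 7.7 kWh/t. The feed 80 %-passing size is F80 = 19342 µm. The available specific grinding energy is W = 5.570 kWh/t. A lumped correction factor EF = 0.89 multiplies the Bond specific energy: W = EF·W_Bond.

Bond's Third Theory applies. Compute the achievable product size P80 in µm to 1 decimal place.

P80 = 127.8 µm

W = 10 Wi / √P80 − 10 Wi / √F80
W_Bond = W / EF = 5.570 / 0.89 = 6.2584 kWh/t
1/√P80 = 1/√F80 + W_Bond/(10·Wi)
  = 6.2584/(10·7.7) + 1/√19342 = 0.081278 + 0.007190 = 0.088469
P80 = (1/0.088469)² = 11.3034² = 127.77 µm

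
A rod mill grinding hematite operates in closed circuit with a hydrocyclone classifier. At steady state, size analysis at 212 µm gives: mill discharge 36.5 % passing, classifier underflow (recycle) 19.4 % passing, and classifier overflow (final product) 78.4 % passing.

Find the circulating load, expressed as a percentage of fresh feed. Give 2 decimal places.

CL = 245.03 %

Let r = R/F. Size balance at 212 µm:
r = (o − d)/(d − u)
r = (78.4 − 36.5)/(36.5 − 19.4) = 41.9/17.1 = 2.4503
CL = 100·r = 245.03 %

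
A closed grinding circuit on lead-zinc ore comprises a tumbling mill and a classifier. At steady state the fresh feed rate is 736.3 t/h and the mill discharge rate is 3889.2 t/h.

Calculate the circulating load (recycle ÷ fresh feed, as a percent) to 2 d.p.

Mill node: discharge = fresh + recycle.
R = M − F = 3889.2 − 736.3 = 3152.9 t/h
CL = 100·R/F = 100·3152.9/736.3 = 428.21 %

CL = 428.21 %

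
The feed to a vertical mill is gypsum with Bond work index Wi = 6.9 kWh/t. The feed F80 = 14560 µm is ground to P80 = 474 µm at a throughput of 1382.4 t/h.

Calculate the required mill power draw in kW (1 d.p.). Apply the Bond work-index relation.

P = 3590.7 kW

W = 10·Wi·(P80^(-½) − F80^(-½))
W = 10·6.9·(1/√474 − 1/√14560) = 10·6.9·(0.037644) = 2.5974 kWh/t
Mill draw = 2.5974 × 1382.4 = 3590.7 kW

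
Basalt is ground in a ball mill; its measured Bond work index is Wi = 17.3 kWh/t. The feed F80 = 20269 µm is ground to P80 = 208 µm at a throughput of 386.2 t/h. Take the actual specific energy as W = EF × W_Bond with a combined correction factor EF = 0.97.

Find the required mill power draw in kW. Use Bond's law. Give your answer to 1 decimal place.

W = 10·Wi·(P80^(-½) − F80^(-½))
W = 10·17.3·(1/√208 − 1/√20269) = 10·17.3·(0.062314) = 10.7802 kWh/t
W_actual = 0.97 × 10.7802 = 10.4568 kWh/t
P = W·T = 10.4568·386.2 = 4038.4 kW

P = 4038.4 kW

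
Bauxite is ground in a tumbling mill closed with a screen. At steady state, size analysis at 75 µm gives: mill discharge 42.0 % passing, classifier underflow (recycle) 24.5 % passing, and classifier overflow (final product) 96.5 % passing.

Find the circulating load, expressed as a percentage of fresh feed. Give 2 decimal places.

CL = 311.43 %

Mass balance on the −75 µm fraction:
(1+r)d = ru + o → r = (o−d)/(d−u)
r = (96.5 − 42.0)/(42.0 − 24.5) = 54.5/17.5 = 3.1143
CL = 100·r = 311.43 %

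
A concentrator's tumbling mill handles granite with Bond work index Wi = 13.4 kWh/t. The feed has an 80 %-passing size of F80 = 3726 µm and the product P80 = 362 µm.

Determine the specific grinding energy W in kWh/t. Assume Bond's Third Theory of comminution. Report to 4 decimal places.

W = 4.8476 kWh/t

W = 10 Wi / √P80 − 10 Wi / √F80
1/√362 = 0.052559;  1/√3726 = 0.016382
W = 10·13.4·(0.052559 − 0.016382) = 4.8476 kWh/t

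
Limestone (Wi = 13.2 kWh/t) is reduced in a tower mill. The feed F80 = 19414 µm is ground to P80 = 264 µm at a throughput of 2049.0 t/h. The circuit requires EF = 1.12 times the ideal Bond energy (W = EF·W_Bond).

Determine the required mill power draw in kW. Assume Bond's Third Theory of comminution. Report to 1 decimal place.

P = 16469.6 kW

W = 10·Wi·(P80^(-½) − F80^(-½))
W = 10·13.2·(1/√264 − 1/√19414) = 10·13.2·(0.054369) = 7.1767 kWh/t
With EF = 1.12: W = 7.1767·1.12 = 8.0379 kWh/t
Mill draw = 8.0379 × 2049.0 = 16469.6 kW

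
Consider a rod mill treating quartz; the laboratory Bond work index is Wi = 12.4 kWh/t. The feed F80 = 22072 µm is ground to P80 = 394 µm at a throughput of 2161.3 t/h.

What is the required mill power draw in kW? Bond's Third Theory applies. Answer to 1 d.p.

W = 10·Wi·[P80^(−½) − F80^(−½)]
W = 10·12.4·(1/√394 − 1/√22072) = 10·12.4·(0.043648) = 5.4124 kWh/t
Power = W × throughput = 5.4124 kWh/t × 2161.3 t/h = 11697.8 kW

P = 11697.8 kW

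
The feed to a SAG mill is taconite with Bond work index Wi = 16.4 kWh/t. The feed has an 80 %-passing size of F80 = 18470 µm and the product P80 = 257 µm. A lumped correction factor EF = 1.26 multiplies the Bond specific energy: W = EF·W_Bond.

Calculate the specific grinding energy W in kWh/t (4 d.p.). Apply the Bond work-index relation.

W = 11.3694 kWh/t

W_Bond = 10·Wi·(1/√P₈₀ − 1/√F₈₀)
1/√257 = 0.062378;  1/√18470 = 0.007358
W = 10·16.4·(0.062378 − 0.007358) = 9.0233 kWh/t
W_actual = 1.26 × 9.0233 = 11.3694 kWh/t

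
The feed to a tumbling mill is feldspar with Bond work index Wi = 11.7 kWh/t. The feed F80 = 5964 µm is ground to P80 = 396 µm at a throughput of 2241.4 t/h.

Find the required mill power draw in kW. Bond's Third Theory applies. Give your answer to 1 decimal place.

P = 9782.5 kW

W = 10 Wi (1/√P80 − 1/√F80)  [Bond]
W = 10·11.7·(1/√396 − 1/√5964) = 10·11.7·(0.037303) = 4.3645 kWh/t
P = W·T = 4.3645·2241.4 = 9782.5 kW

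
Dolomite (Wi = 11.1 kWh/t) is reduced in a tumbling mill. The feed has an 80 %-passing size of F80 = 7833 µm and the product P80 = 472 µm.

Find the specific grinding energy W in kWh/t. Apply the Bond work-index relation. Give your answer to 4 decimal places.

Bond:  W = 10 Wi (1/√P − 1/√F)
1/√472 = 0.046029;  1/√7833 = 0.011299
W = 10·11.1·(0.046029 − 0.011299) = 3.8550 kWh/t

W = 3.8550 kWh/t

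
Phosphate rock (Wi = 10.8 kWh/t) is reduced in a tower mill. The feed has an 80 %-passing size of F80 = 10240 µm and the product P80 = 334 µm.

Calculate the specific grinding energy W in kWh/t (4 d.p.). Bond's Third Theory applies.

W = 4.8422 kWh/t

W_Bond = 10·Wi·(1/√P₈₀ − 1/√F₈₀)
1/√334 = 0.054718;  1/√10240 = 0.009882
W = 10·10.8·(0.054718 − 0.009882) = 4.8422 kWh/t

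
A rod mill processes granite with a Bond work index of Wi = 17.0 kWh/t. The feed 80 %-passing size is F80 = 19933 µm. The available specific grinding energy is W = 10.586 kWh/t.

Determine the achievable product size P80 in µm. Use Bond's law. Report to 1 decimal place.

P80 = 207.9 µm

Bond: W = 10·Wi·(1/√P80 − 1/√F80)
P80^(−½) = W/(10 Wi) + F80^(−½)
  = 10.5860/(10·17.0) + 1/√19933 = 0.062271 + 0.007083 = 0.069354
P80 = (1/0.069354)² = 14.4189² = 207.90 µm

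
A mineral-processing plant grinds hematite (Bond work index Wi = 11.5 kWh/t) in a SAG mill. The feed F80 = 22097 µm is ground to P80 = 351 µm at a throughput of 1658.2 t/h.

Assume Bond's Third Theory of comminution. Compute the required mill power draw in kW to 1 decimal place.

W = 10 Wi / √P80 − 10 Wi / √F80
W = 10·11.5·(1/√351 − 1/√22097) = 10·11.5·(0.046649) = 5.3646 kWh/t
Mill draw = 5.3646 × 1658.2 = 8895.6 kW

P = 8895.6 kW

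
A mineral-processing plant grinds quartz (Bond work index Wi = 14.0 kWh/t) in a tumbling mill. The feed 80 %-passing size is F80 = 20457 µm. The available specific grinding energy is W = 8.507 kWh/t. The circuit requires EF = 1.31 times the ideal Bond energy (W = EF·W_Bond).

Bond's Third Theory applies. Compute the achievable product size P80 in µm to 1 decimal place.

P80 = 351.0 µm

W = 10·Wi·(P80^(-½) − F80^(-½))
W_Bond = W / EF = 8.507 / 1.31 = 6.4939 kWh/t
P80^(−½) = W_Bond/(10 Wi) + F80^(−½)
  = 6.4939/(10·14.0) + 1/√20457 = 0.046385 + 0.006992 = 0.053377
P80 = (1/0.053377)² = 18.7348² = 350.99 µm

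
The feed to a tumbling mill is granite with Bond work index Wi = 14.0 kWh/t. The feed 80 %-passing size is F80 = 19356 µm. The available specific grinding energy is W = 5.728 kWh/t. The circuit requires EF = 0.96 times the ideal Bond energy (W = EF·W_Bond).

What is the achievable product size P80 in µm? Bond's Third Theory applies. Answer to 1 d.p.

P80 = 403.1 µm

W = 10 Wi / √P80 − 10 Wi / √F80
W_Bond = W / EF = 5.728 / 0.96 = 5.9667 kWh/t
1/√P80 = 1/√F80 + W_Bond/(10·Wi)
  = 5.9667/(10·14.0) + 1/√19356 = 0.042619 + 0.007188 = 0.049807
P80 = (1/0.049807)² = 20.0776² = 403.11 µm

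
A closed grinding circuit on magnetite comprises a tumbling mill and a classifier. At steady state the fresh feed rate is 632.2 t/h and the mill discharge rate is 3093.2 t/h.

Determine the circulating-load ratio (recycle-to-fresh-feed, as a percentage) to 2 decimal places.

M = F + R at steady state, so:
R = M − F = 3093.2 − 632.2 = 2461.0 t/h
CL = 100·R/F = 100·2461.0/632.2 = 389.28 %

CL = 389.28 %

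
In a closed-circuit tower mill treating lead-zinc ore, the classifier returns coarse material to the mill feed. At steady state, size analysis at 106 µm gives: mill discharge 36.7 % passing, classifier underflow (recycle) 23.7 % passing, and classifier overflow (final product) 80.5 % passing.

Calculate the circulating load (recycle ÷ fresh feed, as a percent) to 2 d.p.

Balance %-passing 106 µm (r = R/F):
(1+r)·d = r·u + o ⇒ r = (o−d)/(d−u)
r = (80.5 − 36.7)/(36.7 − 23.7) = 43.8/13.0 = 3.3692
CL = 100·r = 336.92 %

CL = 336.92 %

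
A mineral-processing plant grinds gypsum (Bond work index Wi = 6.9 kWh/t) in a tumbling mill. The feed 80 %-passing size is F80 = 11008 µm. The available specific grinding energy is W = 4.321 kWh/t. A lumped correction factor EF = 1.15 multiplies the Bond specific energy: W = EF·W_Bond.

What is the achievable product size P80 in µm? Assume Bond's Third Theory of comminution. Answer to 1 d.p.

P80 = 244.2 µm

W = 10 Wi (1/√P80 − 1/√F80)  [Bond]
W_Bond = W / EF = 4.321 / 1.15 = 3.7574 kWh/t
P80^(−½) = W_Bond/(10 Wi) + F80^(−½)
  = 3.7574/(10·6.9) + 1/√11008 = 0.054455 + 0.009531 = 0.063986
P80 = (1/0.063986)² = 15.6284² = 244.25 µm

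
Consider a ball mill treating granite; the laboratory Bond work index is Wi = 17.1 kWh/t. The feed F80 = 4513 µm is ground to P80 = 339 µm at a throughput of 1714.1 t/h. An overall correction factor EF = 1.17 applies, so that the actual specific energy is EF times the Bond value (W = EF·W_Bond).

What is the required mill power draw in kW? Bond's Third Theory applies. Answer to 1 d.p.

P = 13521.1 kW

W_Bond = 10·Wi·(1/√P₈₀ − 1/√F₈₀)
W = 10·17.1·(1/√339 − 1/√4513) = 10·17.1·(0.039427) = 6.7420 kWh/t
Apply correction: 6.7420 × 1.17 = 7.8881 kWh/t
P_mill = W·ṁ = 7.8881·1714.1 = 13521.1 kW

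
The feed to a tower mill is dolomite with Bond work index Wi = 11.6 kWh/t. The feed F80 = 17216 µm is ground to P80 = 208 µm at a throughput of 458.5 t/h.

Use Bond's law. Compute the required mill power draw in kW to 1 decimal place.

Bond: W = 10·Wi·(1/√P80 − 1/√F80)
W = 10·11.6·(1/√208 − 1/√17216) = 10·11.6·(0.061716) = 7.1591 kWh/t
Power = W × throughput = 7.1591 kWh/t × 458.5 t/h = 3282.4 kW

P = 3282.4 kW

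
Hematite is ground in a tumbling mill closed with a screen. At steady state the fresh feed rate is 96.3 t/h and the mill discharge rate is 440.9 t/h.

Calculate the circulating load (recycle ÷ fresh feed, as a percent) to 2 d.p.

CL = 357.84 %

M = F + R at steady state, so:
R = M − F = 440.9 − 96.3 = 344.6 t/h
CL = 100·R/F = 100·344.6/96.3 = 357.84 %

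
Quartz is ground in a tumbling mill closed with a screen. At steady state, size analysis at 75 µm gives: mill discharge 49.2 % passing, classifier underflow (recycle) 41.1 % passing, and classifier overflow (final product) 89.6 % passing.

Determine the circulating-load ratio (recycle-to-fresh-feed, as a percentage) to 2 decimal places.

CL = 498.77 %

Let r = R/F. Size balance at 75 µm:
Fd + Rd = Ru + Fo ⇒ R/F = (o−d)/(d−u)
r = (89.6 − 49.2)/(49.2 − 41.1) = 40.4/8.1 = 4.9877
CL = 100·r = 498.77 %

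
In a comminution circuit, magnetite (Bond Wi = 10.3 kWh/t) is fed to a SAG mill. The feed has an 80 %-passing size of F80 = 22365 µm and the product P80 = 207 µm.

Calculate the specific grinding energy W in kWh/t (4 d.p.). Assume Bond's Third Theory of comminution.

W = 6.4703 kWh/t

W = 10 Wi (P80^-0.5 − F80^-0.5)
1/√207 = 0.069505;  1/√22365 = 0.006687
W = 10·10.3·(0.069505 − 0.006687) = 6.4703 kWh/t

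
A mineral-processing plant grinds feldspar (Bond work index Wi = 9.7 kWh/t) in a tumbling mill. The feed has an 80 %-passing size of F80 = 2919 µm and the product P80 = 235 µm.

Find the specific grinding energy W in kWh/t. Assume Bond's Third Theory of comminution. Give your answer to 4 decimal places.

W = 10·Wi·[P80^(−½) − F80^(−½)]
1/√235 = 0.065233;  1/√2919 = 0.018509
W = 10·9.7·(0.065233 − 0.018509) = 4.5322 kWh/t

W = 4.5322 kWh/t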